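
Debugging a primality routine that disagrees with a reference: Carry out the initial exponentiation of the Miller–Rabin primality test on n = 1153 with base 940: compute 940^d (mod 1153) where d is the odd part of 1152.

n − 1 = 1152 = 2^7 · 9, so s = 7 and d = 9.
940^9 mod 1153 = 687.

687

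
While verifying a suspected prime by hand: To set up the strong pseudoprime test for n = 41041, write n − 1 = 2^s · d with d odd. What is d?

2565

Halving: 41040 → 20520 → 10260 → 5130 → 2565; 2565 is odd.
So 41040 = 2^4 · 2565.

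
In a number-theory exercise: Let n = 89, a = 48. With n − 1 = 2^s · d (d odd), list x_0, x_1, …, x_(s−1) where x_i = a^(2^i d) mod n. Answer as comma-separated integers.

n − 1 = 88 = 2^3 · 11, so s = 3 and d = 11.
x_0 = 48^11 mod 89 = 37.
x_1 = 37^2 mod 89 = 34.
x_2 = 34^2 mod 89 = 88.

37, 34, 88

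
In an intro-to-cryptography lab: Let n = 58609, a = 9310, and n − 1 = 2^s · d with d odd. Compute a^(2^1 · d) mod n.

45357

n − 1 = 58608 = 2^4 · 3663, so s = 4 and d = 3663.
By repeated squaring, 9310^3663 ≡ 51331 (mod 58609).
x_0 = 51331.
x_1 = 51331^2 mod 58609 = 45357.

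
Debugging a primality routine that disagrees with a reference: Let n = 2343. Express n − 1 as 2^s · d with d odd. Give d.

1171

Halving: 2342 → 1171; 1171 is odd.
So 2342 = 2^1 · 1171.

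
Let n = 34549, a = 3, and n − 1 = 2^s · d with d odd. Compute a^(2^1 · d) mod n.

n − 1 = 34548 = 2^2 · 8637, so s = 2 and d = 8637.
x_0 = 3^8637 mod 34549 = 34548.
x_1 = 34548^2 mod 34549 = 1.

1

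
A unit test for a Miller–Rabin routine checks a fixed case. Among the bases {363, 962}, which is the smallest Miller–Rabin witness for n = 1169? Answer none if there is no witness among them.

n − 1 = 1168 = 2^4 · 73, so s = 4 and d = 73.
Base 363: x_0 = 363^73 mod 1169 = 517. x_0 is neither 1 nor 1168, so continue squaring. x_1 = 517^2 mod 1169 = 757. x_2 = 757^2 mod 1169 = 239. x_3 = 239^2 mod 1169 = 1009. Reached i = s−1 = 3 without hitting −1: 363 is a Miller–Rabin witness and 1169 is composite.
Base 962: x_0 = 962^73 mod 1169 = 675. x_0 is neither 1 nor 1168, so continue squaring. x_1 = 675^2 mod 1169 = 884. x_2 = 884^2 mod 1169 = 564. x_3 = 564^2 mod 1169 = 128. Reached i = s−1 = 3 without hitting −1: 962 is a Miller–Rabin witness and 1169 is composite.
The smallest witness among the given bases is 363.

363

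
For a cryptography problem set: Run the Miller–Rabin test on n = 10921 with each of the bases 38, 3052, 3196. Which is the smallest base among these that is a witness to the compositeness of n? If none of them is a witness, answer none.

n − 1 = 10920 = 2^3 · 1365, so s = 3 and d = 1365.
Base 38: x_0 = 38^1365 mod 10921 = 4622. x_0 is neither 1 nor 10920, so continue squaring. x_1 = 4622^2 mod 10921 = 1408. x_2 = 1408^2 mod 10921 = 5763. Reached i = s−1 = 2 without hitting −1: 38 is a Miller–Rabin witness and 10921 is composite.
Base 3052: x_0 = 3052^1365 mod 10921 = 7304. x_0 is neither 1 nor 10920, so continue squaring. x_1 = 7304^2 mod 10921 = 10252. x_2 = 10252^2 mod 10921 = 10721. Reached i = s−1 = 2 without hitting −1: 3052 is a Miller–Rabin witness and 10921 is composite.
Base 3196: x_0 = 3196^1365 mod 10921 = 7032. x_0 is neither 1 nor 10920, so continue squaring. x_1 = 7032^2 mod 10921 = 9657. x_2 = 9657^2 mod 10921 = 3230. Reached i = s−1 = 2 without hitting −1: 3196 is a Miller–Rabin witness and 10921 is composite.
The smallest witness among the given bases is 38.

38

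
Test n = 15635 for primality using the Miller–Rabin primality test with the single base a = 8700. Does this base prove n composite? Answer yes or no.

yes

n − 1 = 15634 = 2^1 · 7817, so s = 1 and d = 7817.
x_0 = 8700^7817 mod 15635 = 14390.
x_0 ∉ {1, 15634} and s = 1, so 8700 is a Miller–Rabin witness and 15635 is composite.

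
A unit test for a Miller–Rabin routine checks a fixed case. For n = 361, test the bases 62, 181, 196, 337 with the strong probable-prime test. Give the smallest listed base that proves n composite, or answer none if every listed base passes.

181

n − 1 = 360 = 2^3 · 45, so s = 3 and d = 45.
Base 62: x_0 = 62^45 mod 361 = 1. x_0 = 1, so 62 is not a witness.
Base 181: x_0 = 181^45 mod 361 = 322. x_0 is neither 1 nor 360, so continue squaring. x_1 = 322^2 mod 361 = 77. x_2 = 77^2 mod 361 = 153. Reached i = s−1 = 2 without hitting −1: 181 is a Miller–Rabin witness and 361 is composite.
Base 196: x_0 = 196^45 mod 361 = 77. x_0 is neither 1 nor 360, so continue squaring. x_1 = 77^2 mod 361 = 153. x_2 = 153^2 mod 361 = 305. Reached i = s−1 = 2 without hitting −1: 196 is a Miller–Rabin witness and 361 is composite.
Base 337: x_0 = 337^45 mod 361 = 341. x_0 is neither 1 nor 360, so continue squaring. x_1 = 341^2 mod 361 = 39. x_2 = 39^2 mod 361 = 77. Reached i = s−1 = 2 without hitting −1: 337 is a Miller–Rabin witness and 361 is composite.
The smallest witness among the given bases is 181.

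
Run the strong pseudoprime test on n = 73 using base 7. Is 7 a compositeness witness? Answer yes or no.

no

n − 1 = 72 = 2^3 · 9, so s = 3 and d = 9.
x_0 = 7^9 mod 73 = 10.
x_0 is neither 1 nor 72, so continue squaring.
x_1 = 10^2 mod 73 = 27.
x_2 = 27^2 mod 73 = 72.
x_2 ≡ −1, so 7 is not a witness.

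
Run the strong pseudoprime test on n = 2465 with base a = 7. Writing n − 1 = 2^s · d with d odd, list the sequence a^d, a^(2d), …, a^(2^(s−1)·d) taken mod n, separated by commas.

2437, 784, 871, 1886, 1

n − 1 = 2464 = 2^5 · 77, so s = 5 and d = 77.
x_0 = 7^77 mod 2465 = 2437.
x_1 = 2437^2 mod 2465 = 784.
x_2 = 784^2 mod 2465 = 871.
x_3 = 871^2 mod 2465 = 1886.
x_4 = 1886^2 mod 2465 = 1.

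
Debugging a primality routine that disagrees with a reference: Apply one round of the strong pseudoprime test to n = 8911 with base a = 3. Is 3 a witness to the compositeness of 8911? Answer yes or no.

n − 1 = 8910 = 2^1 · 4455, so s = 1 and d = 4455.
x_0 = 3^4455 mod 8911 = 8910.
x_0 = 8910 ≡ −1, so 3 is not a witness.

no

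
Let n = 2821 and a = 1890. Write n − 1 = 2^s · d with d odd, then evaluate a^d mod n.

1890

n − 1 = 2820 = 2^2 · 705, so s = 2 and d = 705.
1890^705 mod 2821 = 1890.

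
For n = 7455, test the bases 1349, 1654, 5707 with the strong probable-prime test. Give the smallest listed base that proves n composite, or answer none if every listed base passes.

1349

n − 1 = 7454 = 2^1 · 3727, so s = 1 and d = 3727.
Base 1349: x_0 = 1349^3727 mod 7455 = 1349. x_0 ∉ {1, 7454} and s = 1, so 1349 is a Miller–Rabin witness and 7455 is composite.
Base 1654: x_0 = 1654^3727 mod 7455 = 4699. x_0 ∉ {1, 7454} and s = 1, so 1654 is a Miller–Rabin witness and 7455 is composite.
Base 5707: x_0 = 5707^3727 mod 7455 = 4888. x_0 ∉ {1, 7454} and s = 1, so 5707 is a Miller–Rabin witness and 7455 is composite.
The smallest witness among the given bases is 1349.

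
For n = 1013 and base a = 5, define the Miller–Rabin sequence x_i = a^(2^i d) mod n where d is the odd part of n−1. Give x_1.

n − 1 = 1012 = 2^2 · 253, so s = 2 and d = 253.
x_0 = 5^253 mod 1013 = 968.
x_1 = 968^2 mod 1013 = 1012.

1012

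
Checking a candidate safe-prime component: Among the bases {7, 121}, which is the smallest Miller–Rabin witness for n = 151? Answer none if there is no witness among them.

n − 1 = 150 = 2^1 · 75, so s = 1 and d = 75.
Base 7: x_0 = 7^75 mod 151 = 150. x_0 = 150 ≡ −1, so 7 is not a witness.
Base 121: x_0 = 121^75 mod 151 = 1. x_0 = 1, so 121 is not a witness.
No listed base is a witness for 151.

none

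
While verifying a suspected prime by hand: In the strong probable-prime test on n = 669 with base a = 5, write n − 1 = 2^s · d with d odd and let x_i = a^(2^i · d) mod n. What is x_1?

n − 1 = 668 = 2^2 · 167, so s = 2 and d = 167.
x_0 = 5^167 mod 669 = 467.
x_1 = 467^2 mod 669 = 664.

664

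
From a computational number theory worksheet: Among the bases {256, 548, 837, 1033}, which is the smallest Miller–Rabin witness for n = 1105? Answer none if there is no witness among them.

n − 1 = 1104 = 2^4 · 69, so s = 4 and d = 69.
Base 256: x_0 = 256^69 mod 1105 = 1. x_0 = 1, so 256 is not a witness.
Base 548: x_0 = 548^69 mod 1105 = 1058. x_0 is neither 1 nor 1104, so continue squaring. x_1 = 1058^2 mod 1105 = 1104. x_1 ≡ −1, so 548 is not a witness.
Base 837: x_0 = 837^69 mod 1105 = 837. x_0 is neither 1 nor 1104, so continue squaring. x_1 = 837^2 mod 1105 = 1104. x_1 ≡ −1, so 837 is not a witness.
Base 1033: x_0 = 1033^69 mod 1105 = 863. x_0 is neither 1 nor 1104, so continue squaring. x_1 = 863^2 mod 1105 = 1104. x_1 ≡ −1, so 1033 is not a witness.
No listed base is a witness for 1105.

none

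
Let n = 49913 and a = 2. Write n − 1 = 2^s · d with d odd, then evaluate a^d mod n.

n − 1 = 49912 = 2^3 · 6239, so s = 3 and d = 6239.
By repeated squaring, 2^6239 ≡ 35089 (mod 49913).

35089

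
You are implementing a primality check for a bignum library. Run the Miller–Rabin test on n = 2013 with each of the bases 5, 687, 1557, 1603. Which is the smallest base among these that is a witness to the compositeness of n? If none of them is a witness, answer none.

n − 1 = 2012 = 2^2 · 503, so s = 2 and d = 503.
Base 5: x_0 = 5^503 mod 2013 = 1544. x_0 is neither 1 nor 2012, so continue squaring. x_1 = 1544^2 mod 2013 = 544. Reached i = s−1 = 1 without hitting −1: 5 is a Miller–Rabin witness and 2013 is composite.
Base 687: x_0 = 687^503 mod 2013 = 972. x_0 is neither 1 nor 2012, so continue squaring. x_1 = 972^2 mod 2013 = 687. Reached i = s−1 = 1 without hitting −1: 687 is a Miller–Rabin witness and 2013 is composite.
Base 1557: x_0 = 1557^503 mod 2013 = 1668. x_0 is neither 1 nor 2012, so continue squaring. x_1 = 1668^2 mod 2013 = 258. Reached i = s−1 = 1 without hitting −1: 1557 is a Miller–Rabin witness and 2013 is composite.
Base 1603: x_0 = 1603^503 mod 2013 = 490. x_0 is neither 1 nor 2012, so continue squaring. x_1 = 490^2 mod 2013 = 553. Reached i = s−1 = 1 without hitting −1: 1603 is a Miller–Rabin witness and 2013 is composite.
The smallest witness among the given bases is 5.

5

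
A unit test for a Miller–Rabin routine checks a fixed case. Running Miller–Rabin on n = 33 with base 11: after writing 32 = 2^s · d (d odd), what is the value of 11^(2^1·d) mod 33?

22

n − 1 = 32 = 2^5 · 1, so s = 5 and d = 1.
x_0 = 11^1 mod 33 = 11.
x_1 = 11^2 mod 33 = 22.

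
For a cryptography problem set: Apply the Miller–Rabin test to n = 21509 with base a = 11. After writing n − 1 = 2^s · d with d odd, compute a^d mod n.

5419

n − 1 = 21508 = 2^2 · 5377, so s = 2 and d = 5377.
Repeated squaring mod 21509: 11^1 ≡ 11, 11^2 ≡ 121, 11^4 ≡ 14641, 11^8 ≡ 187, 11^16 ≡ 13460, 11^32 ≡ 1293, 11^64 ≡ 15656, 11^128 ≡ 15281, 11^256 ≡ 7257, 11^512 ≡ 10017, 11^1024 ≡ 804, 11^2048 ≡ 1146, 11^4096 ≡ 1267.
5377 = 4096 + 1024 + 256 + 1, so 11^5377 ≡ 1267·804·7257·11 ≡ 5419 (mod 21509).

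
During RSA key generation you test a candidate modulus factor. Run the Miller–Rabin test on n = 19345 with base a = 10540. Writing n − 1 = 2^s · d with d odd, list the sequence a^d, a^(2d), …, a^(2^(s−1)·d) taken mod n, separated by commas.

n − 1 = 19344 = 2^4 · 1209, so s = 4 and d = 1209.
x_0 = 10540^1209 mod 19345 = 10495.
x_1 = 10495^2 mod 19345 = 13940.
x_2 = 13940^2 mod 19345 = 3075.
x_3 = 3075^2 mod 19345 = 15265.

10495, 13940, 3075, 15265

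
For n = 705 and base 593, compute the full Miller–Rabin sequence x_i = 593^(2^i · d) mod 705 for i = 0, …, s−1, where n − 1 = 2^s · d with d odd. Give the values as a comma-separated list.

n − 1 = 704 = 2^6 · 11, so s = 6 and d = 11.
x_0 = 593^11 mod 705 = 602.
x_1 = 602^2 mod 705 = 34.
x_2 = 34^2 mod 705 = 451.
x_3 = 451^2 mod 705 = 361.
x_4 = 361^2 mod 705 = 601.
x_5 = 601^2 mod 705 = 241.

602, 34, 451, 361, 601, 241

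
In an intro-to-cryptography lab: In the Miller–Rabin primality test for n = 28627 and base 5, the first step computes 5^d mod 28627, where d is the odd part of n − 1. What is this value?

28626

n − 1 = 28626 = 2^1 · 14313, so s = 1 and d = 14313.
Repeated squaring mod 28627: 5^1 ≡ 5, 5^2 ≡ 25, 5^4 ≡ 625, 5^8 ≡ 18474, 5^16 ≡ 26209, 5^32 ≡ 6816, 5^64 ≡ 24862, 5^128 ≡ 4860, 5^256 ≡ 2325, 5^512 ≡ 23749, 5^1024 ≡ 5847, 5^2048 ≡ 6771, 5^4096 ≡ 14614, 5^8192 ≡ 11576.
14313 = 8192 + 4096 + 1024 + 512 + 256 + 128 + 64 + 32 + 8 + 1, so 5^14313 ≡ 11576·14614·5847·23749·2325·4860·24862·6816·18474·5 ≡ 28626 (mod 28627).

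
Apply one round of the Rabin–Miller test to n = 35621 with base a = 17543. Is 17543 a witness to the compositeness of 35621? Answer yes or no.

yes

n − 1 = 35620 = 2^2 · 8905, so s = 2 and d = 8905.
x_0 = 17543^8905 mod 35621 = 15037.
x_0 is neither 1 nor 35620, so continue squaring.
x_1 = 15037^2 mod 35621 = 24882.
Reached i = s−1 = 1 without hitting −1: 17543 is a Miller–Rabin witness and 35621 is composite.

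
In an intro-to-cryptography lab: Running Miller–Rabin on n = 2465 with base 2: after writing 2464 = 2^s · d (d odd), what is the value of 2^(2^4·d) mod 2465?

1

n − 1 = 2464 = 2^5 · 77, so s = 5 and d = 77.
x_0 = 2^77 mod 2465 = 1902.
x_1 = 1902^2 mod 2465 = 1449.
x_2 = 1449^2 mod 2465 = 1886.
x_3 = 1886^2 mod 2465 = 1.
x_4 = 1^2 mod 2465 = 1.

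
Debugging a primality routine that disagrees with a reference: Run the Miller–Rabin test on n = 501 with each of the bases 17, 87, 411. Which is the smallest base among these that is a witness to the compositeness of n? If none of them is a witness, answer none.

17

n − 1 = 500 = 2^2 · 125, so s = 2 and d = 125.
Base 17: x_0 = 17^125 mod 501 = 479. x_0 is neither 1 nor 500, so continue squaring. x_1 = 479^2 mod 501 = 484. Reached i = s−1 = 1 without hitting −1: 17 is a Miller–Rabin witness and 501 is composite.
Base 87: x_0 = 87^125 mod 501 = 33. x_0 is neither 1 nor 500, so continue squaring. x_1 = 33^2 mod 501 = 87. Reached i = s−1 = 1 without hitting −1: 87 is a Miller–Rabin witness and 501 is composite.
Base 411: x_0 = 411^125 mod 501 = 54. x_0 is neither 1 nor 500, so continue squaring. x_1 = 54^2 mod 501 = 411. Reached i = s−1 = 1 without hitting −1: 411 is a Miller–Rabin witness and 501 is composite.
The smallest witness among the given bases is 17.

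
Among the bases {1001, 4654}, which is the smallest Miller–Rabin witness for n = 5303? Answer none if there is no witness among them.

none

n − 1 = 5302 = 2^1 · 2651, so s = 1 and d = 2651.
Base 1001: x_0 = 1001^2651 mod 5303 = 1. x_0 = 1, so 1001 is not a witness.
Base 4654: x_0 = 4654^2651 mod 5303 = 1. x_0 = 1, so 4654 is not a witness.
No listed base is a witness for 5303.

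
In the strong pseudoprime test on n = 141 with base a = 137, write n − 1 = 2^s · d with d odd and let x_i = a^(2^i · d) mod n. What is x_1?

n − 1 = 140 = 2^2 · 35, so s = 2 and d = 35.
x_0 = 137^35 mod 141 = 92.
x_1 = 92^2 mod 141 = 4.

4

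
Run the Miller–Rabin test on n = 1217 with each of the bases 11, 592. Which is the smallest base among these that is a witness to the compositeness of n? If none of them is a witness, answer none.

none

n − 1 = 1216 = 2^6 · 19, so s = 6 and d = 19.
Base 11: x_0 = 11^19 mod 1217 = 268. x_0 is neither 1 nor 1216, so continue squaring. x_1 = 268^2 mod 1217 = 21. x_2 = 21^2 mod 1217 = 441. x_3 = 441^2 mod 1217 = 978. x_4 = 978^2 mod 1217 = 1139. x_5 = 1139^2 mod 1217 = 1216. x_5 ≡ −1, so 11 is not a witness.
Base 592: x_0 = 592^19 mod 1217 = 776. x_0 is neither 1 nor 1216, so continue squaring. x_1 = 776^2 mod 1217 = 978. x_2 = 978^2 mod 1217 = 1139. x_3 = 1139^2 mod 1217 = 1216. x_3 ≡ −1, so 592 is not a witness.
No listed base is a witness for 1217.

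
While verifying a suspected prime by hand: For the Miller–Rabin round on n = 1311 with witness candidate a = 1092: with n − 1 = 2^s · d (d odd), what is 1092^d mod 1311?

n − 1 = 1310 = 2^1 · 655, so s = 1 and d = 655.
Repeated squaring mod 1311: 1092^1 ≡ 1092, 1092^2 ≡ 765, 1092^4 ≡ 519, 1092^8 ≡ 606, 1092^16 ≡ 156, 1092^32 ≡ 738, 1092^64 ≡ 579, 1092^128 ≡ 936, 1092^256 ≡ 348, 1092^512 ≡ 492.
655 = 512 + 128 + 8 + 4 + 2 + 1, so 1092^655 ≡ 492·936·606·519·765·1092 ≡ 612 (mod 1311).

612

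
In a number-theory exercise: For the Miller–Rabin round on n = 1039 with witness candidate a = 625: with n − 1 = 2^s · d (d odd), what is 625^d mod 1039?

n − 1 = 1038 = 2^1 · 519, so s = 1 and d = 519.
Repeated squaring mod 1039: 625^1 ≡ 625, 625^2 ≡ 1000, 625^4 ≡ 482, 625^8 ≡ 627, 625^16 ≡ 387, 625^32 ≡ 153, 625^64 ≡ 551, 625^128 ≡ 213, 625^256 ≡ 692, 625^512 ≡ 924.
519 = 512 + 4 + 2 + 1, so 625^519 ≡ 924·482·1000·625 ≡ 1 (mod 1039).

1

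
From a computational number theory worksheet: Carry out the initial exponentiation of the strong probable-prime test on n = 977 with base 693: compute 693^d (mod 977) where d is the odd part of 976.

n − 1 = 976 = 2^4 · 61, so s = 4 and d = 61.
Repeated squaring mod 977: 693^1 ≡ 693, 693^2 ≡ 542, 693^4 ≡ 664, 693^8 ≡ 269, 693^16 ≡ 63, 693^32 ≡ 61.
61 = 32 + 16 + 8 + 4 + 1, so 693^61 ≡ 61·63·269·664·693 ≡ 439 (mod 977).

439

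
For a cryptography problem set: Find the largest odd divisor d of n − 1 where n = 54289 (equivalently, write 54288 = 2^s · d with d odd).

Halving: 54288 → 27144 → 13572 → 6786 → 3393; 3393 is odd.
So 54288 = 2^4 · 3393.

3393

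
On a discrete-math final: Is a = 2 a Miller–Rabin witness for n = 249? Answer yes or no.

yes

n − 1 = 248 = 2^3 · 31, so s = 3 and d = 31.
x_0 = 2^31 mod 249 = 80.
x_0 is neither 1 nor 248, so continue squaring.
x_1 = 80^2 mod 249 = 175.
x_2 = 175^2 mod 249 = 247.
Reached i = s−1 = 2 without hitting −1: 2 is a Miller–Rabin witness and 249 is composite.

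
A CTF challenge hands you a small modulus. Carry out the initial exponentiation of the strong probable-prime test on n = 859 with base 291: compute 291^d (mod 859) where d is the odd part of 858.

1

n − 1 = 858 = 2^1 · 429, so s = 1 and d = 429.
By repeated squaring, 291^429 ≡ 1 (mod 859).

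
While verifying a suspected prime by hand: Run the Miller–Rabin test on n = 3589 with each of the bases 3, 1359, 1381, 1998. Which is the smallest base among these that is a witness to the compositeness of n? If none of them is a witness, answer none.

n − 1 = 3588 = 2^2 · 897, so s = 2 and d = 897.
Base 3: x_0 = 3^897 mod 3589 = 1269. x_0 is neither 1 nor 3588, so continue squaring. x_1 = 1269^2 mod 3589 = 2489. Reached i = s−1 = 1 without hitting −1: 3 is a Miller–Rabin witness and 3589 is composite.
Base 1359: x_0 = 1359^897 mod 3589 = 1553. x_0 is neither 1 nor 3588, so continue squaring. x_1 = 1553^2 mod 3589 = 1. x_1 = 1 but x_0 ≠ ±1, a nontrivial square root of 1 — 1359 is a witness and 3589 is composite.
Base 1381: x_0 = 1381^897 mod 3589 = 2082. x_0 is neither 1 nor 3588, so continue squaring. x_1 = 2082^2 mod 3589 = 2801. Reached i = s−1 = 1 without hitting −1: 1381 is a Miller–Rabin witness and 3589 is composite.
Base 1998: x_0 = 1998^897 mod 3589 = 3441. x_0 is neither 1 nor 3588, so continue squaring. x_1 = 3441^2 mod 3589 = 370. Reached i = s−1 = 1 without hitting −1: 1998 is a Miller–Rabin witness and 3589 is composite.
The smallest witness among the given bases is 3.

3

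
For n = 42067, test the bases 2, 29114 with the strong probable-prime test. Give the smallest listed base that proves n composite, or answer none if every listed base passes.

2

n − 1 = 42066 = 2^1 · 21033, so s = 1 and d = 21033.
Base 2: x_0 = 2^21033 mod 42067 = 32961. x_0 ∉ {1, 42066} and s = 1, so 2 is a Miller–Rabin witness and 42067 is composite.
Base 29114: x_0 = 29114^21033 mod 42067 = 34473. x_0 ∉ {1, 42066} and s = 1, so 29114 is a Miller–Rabin witness and 42067 is composite.
The smallest witness among the given bases is 2.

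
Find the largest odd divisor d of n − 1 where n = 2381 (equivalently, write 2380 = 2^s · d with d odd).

595

Halving: 2380 → 1190 → 595; 595 is odd.
So 2380 = 2^2 · 595.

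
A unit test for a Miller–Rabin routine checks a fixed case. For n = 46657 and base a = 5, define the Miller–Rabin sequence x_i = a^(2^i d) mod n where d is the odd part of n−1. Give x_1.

n − 1 = 46656 = 2^6 · 729, so s = 6 and d = 729.
x_0 = 5^729 mod 46657 = 746.
x_1 = 746^2 mod 46657 = 43289.

43289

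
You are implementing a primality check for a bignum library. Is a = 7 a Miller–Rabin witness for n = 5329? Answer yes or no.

n − 1 = 5328 = 2^4 · 333, so s = 4 and d = 333.
x_0 = 7^333 mod 5329 = 939.
x_0 is neither 1 nor 5328, so continue squaring.
x_1 = 939^2 mod 5329 = 2436.
x_2 = 2436^2 mod 5329 = 2919.
x_3 = 2919^2 mod 5329 = 4819.
Reached i = s−1 = 3 without hitting −1: 7 is a Miller–Rabin witness and 5329 is composite.

yes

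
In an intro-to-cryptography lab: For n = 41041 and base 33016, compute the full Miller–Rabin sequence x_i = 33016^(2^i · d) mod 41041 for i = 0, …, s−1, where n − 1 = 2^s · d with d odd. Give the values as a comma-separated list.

n − 1 = 41040 = 2^4 · 2565, so s = 4 and d = 2565.
x_0 = 33016^2565 mod 41041 = 17018.
x_1 = 17018^2 mod 41041 = 27028.
x_2 = 27028^2 mod 41041 = 24025.
x_3 = 24025^2 mod 41041 = 1.

17018, 27028, 24025, 1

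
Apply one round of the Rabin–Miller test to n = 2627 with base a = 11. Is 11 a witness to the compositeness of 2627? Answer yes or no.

yes

n − 1 = 2626 = 2^1 · 1313, so s = 1 and d = 1313.
x_0 = 11^1313 mod 2627 = 397.
x_0 ∉ {1, 2626} and s = 1, so 11 is a Miller–Rabin witness and 2627 is composite.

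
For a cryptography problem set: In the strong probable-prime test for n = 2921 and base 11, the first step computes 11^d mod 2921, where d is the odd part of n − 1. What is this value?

2018

n − 1 = 2920 = 2^3 · 365, so s = 3 and d = 365.
Repeated squaring mod 2921: 11^1 ≡ 11, 11^2 ≡ 121, 11^4 ≡ 36, 11^8 ≡ 1296, 11^16 ≡ 41, 11^32 ≡ 1681, 11^64 ≡ 1154, 11^128 ≡ 2661, 11^256 ≡ 417.
365 = 256 + 64 + 32 + 8 + 4 + 1, so 11^365 ≡ 417·1154·1681·1296·36·11 ≡ 2018 (mod 2921).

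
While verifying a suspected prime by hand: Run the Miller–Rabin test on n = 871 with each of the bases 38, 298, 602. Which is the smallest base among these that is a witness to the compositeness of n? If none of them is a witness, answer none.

n − 1 = 870 = 2^1 · 435, so s = 1 and d = 435.
Base 38: x_0 = 38^435 mod 871 = 870. x_0 = 870 ≡ −1, so 38 is not a witness.
Base 298: x_0 = 298^435 mod 871 = 870. x_0 = 870 ≡ −1, so 298 is not a witness.
Base 602: x_0 = 602^435 mod 871 = 870. x_0 = 870 ≡ −1, so 602 is not a witness.
No listed base is a witness for 871.

none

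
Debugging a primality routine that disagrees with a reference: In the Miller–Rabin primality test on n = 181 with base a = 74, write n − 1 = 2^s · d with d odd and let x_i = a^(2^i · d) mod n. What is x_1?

n − 1 = 180 = 2^2 · 45, so s = 2 and d = 45.
By repeated squaring, 74^45 ≡ 19 (mod 181).
x_0 = 19.
x_1 = 19^2 mod 181 = 180.

180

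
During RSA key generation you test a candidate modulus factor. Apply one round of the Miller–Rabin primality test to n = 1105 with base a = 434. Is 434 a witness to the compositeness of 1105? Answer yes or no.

n − 1 = 1104 = 2^4 · 69, so s = 4 and d = 69.
x_0 = 434^69 mod 1105 = 824.
x_0 is neither 1 nor 1104, so continue squaring.
x_1 = 824^2 mod 1105 = 506.
x_2 = 506^2 mod 1105 = 781.
x_3 = 781^2 mod 1105 = 1.
x_3 = 1 but x_2 ≠ ±1, a nontrivial square root of 1 — 434 is a witness and 1105 is composite.

yes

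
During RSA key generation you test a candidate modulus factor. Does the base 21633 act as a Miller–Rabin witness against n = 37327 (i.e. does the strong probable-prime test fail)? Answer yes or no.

yes

n − 1 = 37326 = 2^1 · 18663, so s = 1 and d = 18663.
By repeated squaring, 21633^18663 ≡ 2870 (mod 37327).
x_0 = 21633^18663 mod 37327 = 2870.
x_0 ∉ {1, 37326} and s = 1, so 21633 is a Miller–Rabin witness and 37327 is composite.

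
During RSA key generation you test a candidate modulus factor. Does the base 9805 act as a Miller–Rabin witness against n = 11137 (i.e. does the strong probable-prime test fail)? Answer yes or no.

yes

n − 1 = 11136 = 2^7 · 87, so s = 7 and d = 87.
Repeated squaring mod 11137: 9805^1 ≡ 9805, 9805^2 ≡ 3441, 9805^4 ≡ 1850, 9805^8 ≡ 3441, 9805^16 ≡ 1850, 9805^32 ≡ 3441, 9805^64 ≡ 1850.
87 = 64 + 16 + 4 + 2 + 1, so 9805^87 ≡ 1850·1850·1850·3441·9805 ≡ 5032 (mod 11137).
x_0 = 9805^87 mod 11137 = 5032.
x_0 is neither 1 nor 11136, so continue squaring.
x_1 = 5032^2 mod 11137 = 6623.
x_2 = 6623^2 mod 11137 = 6623.
x_3 = 6623^2 mod 11137 = 6623.
x_4 = 6623^2 mod 11137 = 6623.
x_5 = 6623^2 mod 11137 = 6623.
x_6 = 6623^2 mod 11137 = 6623.
Reached i = s−1 = 6 without hitting −1: 9805 is a Miller–Rabin witness and 11137 is composite.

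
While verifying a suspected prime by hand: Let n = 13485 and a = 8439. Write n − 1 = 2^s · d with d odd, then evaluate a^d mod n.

609

n − 1 = 13484 = 2^2 · 3371, so s = 2 and d = 3371.
8439^3371 mod 13485 = 609.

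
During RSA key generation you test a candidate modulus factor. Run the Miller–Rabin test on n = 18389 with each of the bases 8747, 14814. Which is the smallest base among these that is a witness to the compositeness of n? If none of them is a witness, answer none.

8747

n − 1 = 18388 = 2^2 · 4597, so s = 2 and d = 4597.
Base 8747: x_0 = 8747^4597 mod 18389 = 13507. x_0 is neither 1 nor 18388, so continue squaring. x_1 = 13507^2 mod 18389 = 1780. Reached i = s−1 = 1 without hitting −1: 8747 is a Miller–Rabin witness and 18389 is composite.
Base 14814: x_0 = 14814^4597 mod 18389 = 2641. x_0 is neither 1 nor 18388, so continue squaring. x_1 = 2641^2 mod 18389 = 5450. Reached i = s−1 = 1 without hitting −1: 14814 is a Miller–Rabin witness and 18389 is composite.
The smallest witness among the given bases is 8747.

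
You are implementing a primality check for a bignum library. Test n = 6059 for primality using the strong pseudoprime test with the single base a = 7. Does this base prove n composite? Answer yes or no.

yes

n − 1 = 6058 = 2^1 · 3029, so s = 1 and d = 3029.
x_0 = 7^3029 mod 6059 = 4397.
x_0 ∉ {1, 6058} and s = 1, so 7 is a Miller–Rabin witness and 6059 is composite.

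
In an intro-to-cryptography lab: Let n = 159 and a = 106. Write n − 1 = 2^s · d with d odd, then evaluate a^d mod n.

106

n − 1 = 158 = 2^1 · 79, so s = 1 and d = 79.
106^79 mod 159 = 106.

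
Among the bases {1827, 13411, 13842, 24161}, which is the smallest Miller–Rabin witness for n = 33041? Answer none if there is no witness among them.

n − 1 = 33040 = 2^4 · 2065, so s = 4 and d = 2065.
Base 1827: x_0 = 1827^2065 mod 33041 = 24619. x_0 is neither 1 nor 33040, so continue squaring. x_1 = 24619^2 mod 33041 = 24098. x_2 = 24098^2 mod 33041 = 18029. x_3 = 18029^2 mod 33041 = 20524. Reached i = s−1 = 3 without hitting −1: 1827 is a Miller–Rabin witness and 33041 is composite.
Base 13411: x_0 = 13411^2065 mod 33041 = 20829. x_0 is neither 1 nor 33040, so continue squaring. x_1 = 20829^2 mod 33041 = 18911. x_2 = 18911^2 mod 33041 = 23178. x_3 = 23178^2 mod 33041 = 6065. Reached i = s−1 = 3 without hitting −1: 13411 is a Miller–Rabin witness and 33041 is composite.
Base 13842: x_0 = 13842^2065 mod 33041 = 8069. x_0 is neither 1 nor 33040, so continue squaring. x_1 = 8069^2 mod 33041 = 17991. x_2 = 17991^2 mod 33041 = 6445. x_3 = 6445^2 mod 33041 = 5488. Reached i = s−1 = 3 without hitting −1: 13842 is a Miller–Rabin witness and 33041 is composite.
Base 24161: x_0 = 24161^2065 mod 33041 = 6586. x_0 is neither 1 nor 33040, so continue squaring. x_1 = 6586^2 mod 33041 = 25604. x_2 = 25604^2 mod 33041 = 31376. x_3 = 31376^2 mod 33041 = 29822. Reached i = s−1 = 3 without hitting −1: 24161 is a Miller–Rabin witness and 33041 is composite.
The smallest witness among the given bases is 1827.

1827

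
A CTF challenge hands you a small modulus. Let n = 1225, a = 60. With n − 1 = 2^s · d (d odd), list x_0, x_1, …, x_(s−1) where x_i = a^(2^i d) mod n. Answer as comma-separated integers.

750, 225, 400

n − 1 = 1224 = 2^3 · 153, so s = 3 and d = 153.
x_0 = 60^153 mod 1225 = 750.
x_1 = 750^2 mod 1225 = 225.
x_2 = 225^2 mod 1225 = 400.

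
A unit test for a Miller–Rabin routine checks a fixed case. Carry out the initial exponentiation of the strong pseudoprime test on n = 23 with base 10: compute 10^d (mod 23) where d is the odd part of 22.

n − 1 = 22 = 2^1 · 11, so s = 1 and d = 11.
10^11 mod 23 = 22.

22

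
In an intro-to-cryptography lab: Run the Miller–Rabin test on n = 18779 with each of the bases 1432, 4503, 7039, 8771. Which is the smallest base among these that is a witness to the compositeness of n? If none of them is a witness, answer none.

1432

n − 1 = 18778 = 2^1 · 9389, so s = 1 and d = 9389.
Base 1432: x_0 = 1432^9389 mod 18779 = 15347. x_0 ∉ {1, 18778} and s = 1, so 1432 is a Miller–Rabin witness and 18779 is composite.
Base 4503: x_0 = 4503^9389 mod 18779 = 7938. x_0 ∉ {1, 18778} and s = 1, so 4503 is a Miller–Rabin witness and 18779 is composite.
Base 7039: x_0 = 7039^9389 mod 18779 = 16682. x_0 ∉ {1, 18778} and s = 1, so 7039 is a Miller–Rabin witness and 18779 is composite.
Base 8771: x_0 = 8771^9389 mod 18779 = 4712. x_0 ∉ {1, 18778} and s = 1, so 8771 is a Miller–Rabin witness and 18779 is composite.
The smallest witness among the given bases is 1432.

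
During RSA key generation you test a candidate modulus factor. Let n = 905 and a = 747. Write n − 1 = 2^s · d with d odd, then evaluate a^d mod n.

n − 1 = 904 = 2^3 · 113, so s = 3 and d = 113.
By repeated squaring, 747^113 ≡ 782 (mod 905).

782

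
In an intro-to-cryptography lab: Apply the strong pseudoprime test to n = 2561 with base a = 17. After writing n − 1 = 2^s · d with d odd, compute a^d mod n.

n − 1 = 2560 = 2^9 · 5, so s = 9 and d = 5.
17^5 mod 2561 = 1063.

1063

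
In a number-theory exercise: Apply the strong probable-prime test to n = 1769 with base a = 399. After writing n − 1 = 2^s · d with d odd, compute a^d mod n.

1253

n − 1 = 1768 = 2^3 · 221, so s = 3 and d = 221.
Repeated squaring mod 1769: 399^1 ≡ 399, 399^2 ≡ 1760, 399^4 ≡ 81, 399^8 ≡ 1254, 399^16 ≡ 1644, 399^32 ≡ 1473, 399^64 ≡ 935, 399^128 ≡ 339.
221 = 128 + 64 + 16 + 8 + 4 + 1, so 399^221 ≡ 339·935·1644·1254·81·399 ≡ 1253 (mod 1769).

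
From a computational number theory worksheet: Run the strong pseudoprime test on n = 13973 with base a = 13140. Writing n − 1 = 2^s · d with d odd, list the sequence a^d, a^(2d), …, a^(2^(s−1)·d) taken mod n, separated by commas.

n − 1 = 13972 = 2^2 · 3493, so s = 2 and d = 3493.
x_0 = 13140^3493 mod 13973 = 5262.
x_1 = 5262^2 mod 13973 = 8131.

5262, 8131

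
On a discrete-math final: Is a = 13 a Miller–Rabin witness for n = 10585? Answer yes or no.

yes

n − 1 = 10584 = 2^3 · 1323, so s = 3 and d = 1323.
x_0 = 13^1323 mod 10585 = 6872.
x_0 is neither 1 nor 10584, so continue squaring.
x_1 = 6872^2 mod 10585 = 4699.
x_2 = 4699^2 mod 10585 = 291.
Reached i = s−1 = 2 without hitting −1: 13 is a Miller–Rabin witness and 10585 is composite.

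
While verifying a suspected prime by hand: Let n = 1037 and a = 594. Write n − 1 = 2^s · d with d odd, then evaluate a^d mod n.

832

n − 1 = 1036 = 2^2 · 259, so s = 2 and d = 259.
594^259 mod 1037 = 832.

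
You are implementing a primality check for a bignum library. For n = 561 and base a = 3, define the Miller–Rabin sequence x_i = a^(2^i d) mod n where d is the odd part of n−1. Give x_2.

276

n − 1 = 560 = 2^4 · 35, so s = 4 and d = 35.
Repeated squaring mod 561: 3^1 ≡ 3, 3^2 ≡ 9, 3^4 ≡ 81, 3^8 ≡ 390, 3^16 ≡ 69, 3^32 ≡ 273.
35 = 32 + 2 + 1, so 3^35 ≡ 273·9·3 ≡ 78 (mod 561).
x_0 = 78.
x_1 = 78^2 mod 561 = 474.
x_2 = 474^2 mod 561 = 276.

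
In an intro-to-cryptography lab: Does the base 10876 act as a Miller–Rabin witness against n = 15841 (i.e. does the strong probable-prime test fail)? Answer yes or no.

no

n − 1 = 15840 = 2^5 · 495, so s = 5 and d = 495.
x_0 = 10876^495 mod 15841 = 15840.
x_0 = 15840 ≡ −1, so 10876 is not a witness.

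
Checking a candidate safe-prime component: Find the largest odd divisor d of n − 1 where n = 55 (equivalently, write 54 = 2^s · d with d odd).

Halving: 54 → 27; 27 is odd.
So 54 = 2^1 · 27.

27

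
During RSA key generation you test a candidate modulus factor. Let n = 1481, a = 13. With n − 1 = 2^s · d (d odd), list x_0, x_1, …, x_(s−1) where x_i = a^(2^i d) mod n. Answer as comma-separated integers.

1, 1, 1

n − 1 = 1480 = 2^3 · 185, so s = 3 and d = 185.
x_0 = 13^185 mod 1481 = 1.
x_1 = 1^2 mod 1481 = 1.
x_2 = 1^2 mod 1481 = 1.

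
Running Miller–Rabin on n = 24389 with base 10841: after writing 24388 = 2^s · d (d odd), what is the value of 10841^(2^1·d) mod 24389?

n − 1 = 24388 = 2^2 · 6097, so s = 2 and d = 6097.
x_0 = 10841^6097 mod 24389 = 21403.
x_1 = 21403^2 mod 24389 = 14211.

14211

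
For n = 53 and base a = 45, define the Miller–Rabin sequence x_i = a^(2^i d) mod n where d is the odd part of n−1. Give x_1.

52

n − 1 = 52 = 2^2 · 13, so s = 2 and d = 13.
Repeated squaring mod 53: 45^1 ≡ 45, 45^2 ≡ 11, 45^4 ≡ 15, 45^8 ≡ 13.
13 = 8 + 4 + 1, so 45^13 ≡ 13·15·45 ≡ 30 (mod 53).
x_0 = 30.
x_1 = 30^2 mod 53 = 52.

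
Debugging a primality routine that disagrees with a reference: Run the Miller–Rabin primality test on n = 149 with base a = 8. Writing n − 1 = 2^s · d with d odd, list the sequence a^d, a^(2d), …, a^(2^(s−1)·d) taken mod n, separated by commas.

n − 1 = 148 = 2^2 · 37, so s = 2 and d = 37.
x_0 = 8^37 mod 149 = 44.
x_1 = 44^2 mod 149 = 148.

44, 148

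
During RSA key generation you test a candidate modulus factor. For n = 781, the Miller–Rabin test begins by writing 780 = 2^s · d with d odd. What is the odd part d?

Halving: 780 → 390 → 195; 195 is odd.
So 780 = 2^2 · 195.

195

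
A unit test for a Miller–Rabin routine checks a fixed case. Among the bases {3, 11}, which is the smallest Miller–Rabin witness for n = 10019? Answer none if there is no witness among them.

n − 1 = 10018 = 2^1 · 5009, so s = 1 and d = 5009.
Base 3: x_0 = 3^5009 mod 10019 = 4717. x_0 ∉ {1, 10018} and s = 1, so 3 is a Miller–Rabin witness and 10019 is composite.
Base 11: x_0 = 11^5009 mod 10019 = 2816. x_0 ∉ {1, 10018} and s = 1, so 11 is a Miller–Rabin witness and 10019 is composite.
The smallest witness among the given bases is 3.

3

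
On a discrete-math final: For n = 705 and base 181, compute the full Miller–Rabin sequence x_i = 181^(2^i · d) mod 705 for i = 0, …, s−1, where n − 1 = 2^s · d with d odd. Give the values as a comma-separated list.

481, 121, 541, 106, 661, 526

n − 1 = 704 = 2^6 · 11, so s = 6 and d = 11.
x_0 = 181^11 mod 705 = 481.
x_1 = 481^2 mod 705 = 121.
x_2 = 121^2 mod 705 = 541.
x_3 = 541^2 mod 705 = 106.
x_4 = 106^2 mod 705 = 661.
x_5 = 661^2 mod 705 = 526.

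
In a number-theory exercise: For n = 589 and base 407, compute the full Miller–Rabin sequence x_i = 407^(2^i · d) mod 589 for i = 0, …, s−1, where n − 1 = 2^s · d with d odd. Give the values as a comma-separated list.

512, 39

n − 1 = 588 = 2^2 · 147, so s = 2 and d = 147.
x_0 = 407^147 mod 589 = 512.
x_1 = 512^2 mod 589 = 39.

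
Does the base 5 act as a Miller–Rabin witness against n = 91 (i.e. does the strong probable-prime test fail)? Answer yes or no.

yes

n − 1 = 90 = 2^1 · 45, so s = 1 and d = 45.
By repeated squaring, 5^45 ≡ 83 (mod 91).
x_0 = 5^45 mod 91 = 83.
x_0 ∉ {1, 90} and s = 1, so 5 is a Miller–Rabin witness and 91 is composite.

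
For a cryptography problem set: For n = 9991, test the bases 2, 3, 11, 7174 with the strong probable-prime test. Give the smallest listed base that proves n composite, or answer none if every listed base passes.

2

n − 1 = 9990 = 2^1 · 4995, so s = 1 and d = 4995.
Base 2: x_0 = 2^4995 mod 9991 = 8253. x_0 ∉ {1, 9990} and s = 1, so 2 is a Miller–Rabin witness and 9991 is composite.
Base 3: x_0 = 3^4995 mod 9991 = 4780. x_0 ∉ {1, 9990} and s = 1, so 3 is a Miller–Rabin witness and 9991 is composite.
Base 11: x_0 = 11^4995 mod 9991 = 3077. x_0 ∉ {1, 9990} and s = 1, so 11 is a Miller–Rabin witness and 9991 is composite.
Base 7174: x_0 = 7174^4995 mod 9991 = 9442. x_0 ∉ {1, 9990} and s = 1, so 7174 is a Miller–Rabin witness and 9991 is composite.
The smallest witness among the given bases is 2.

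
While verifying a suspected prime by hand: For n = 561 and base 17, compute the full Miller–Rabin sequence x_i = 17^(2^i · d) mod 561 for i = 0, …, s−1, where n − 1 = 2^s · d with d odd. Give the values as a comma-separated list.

n − 1 = 560 = 2^4 · 35, so s = 4 and d = 35.
x_0 = 17^35 mod 561 = 527.
x_1 = 527^2 mod 561 = 34.
x_2 = 34^2 mod 561 = 34.
x_3 = 34^2 mod 561 = 34.

527, 34, 34, 34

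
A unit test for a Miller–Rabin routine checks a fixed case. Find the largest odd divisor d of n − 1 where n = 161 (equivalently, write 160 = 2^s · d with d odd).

5

Halving: 160 → 80 → 40 → 20 → 10 → 5; 5 is odd.
So 160 = 2^5 · 5.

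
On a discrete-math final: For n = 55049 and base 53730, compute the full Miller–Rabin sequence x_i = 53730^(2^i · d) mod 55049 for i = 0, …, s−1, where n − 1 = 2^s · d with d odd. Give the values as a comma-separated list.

n − 1 = 55048 = 2^3 · 6881, so s = 3 and d = 6881.
x_0 = 53730^6881 mod 55049 = 36397.
x_1 = 36397^2 mod 55049 = 42473.
x_2 = 42473^2 mod 55049 = 55048.

36397, 42473, 55048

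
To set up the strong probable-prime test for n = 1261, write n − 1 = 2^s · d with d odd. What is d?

Halving: 1260 → 630 → 315; 315 is odd.
So 1260 = 2^2 · 315.

315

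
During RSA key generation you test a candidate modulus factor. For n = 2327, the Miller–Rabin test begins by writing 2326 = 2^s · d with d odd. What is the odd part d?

1163

Halving: 2326 → 1163; 1163 is odd.
So 2326 = 2^1 · 1163.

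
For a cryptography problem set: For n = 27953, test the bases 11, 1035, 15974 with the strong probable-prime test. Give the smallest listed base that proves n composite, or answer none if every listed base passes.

n − 1 = 27952 = 2^4 · 1747, so s = 4 and d = 1747.
Base 11: x_0 = 11^1747 mod 27953 = 20706. x_0 is neither 1 nor 27952, so continue squaring. x_1 = 20706^2 mod 27953 = 23275. x_2 = 23275^2 mod 27953 = 24438. x_3 = 24438^2 mod 27953 = 27952. x_3 ≡ −1, so 11 is not a witness.
Base 1035: x_0 = 1035^1747 mod 27953 = 22430. x_0 is neither 1 nor 27952, so continue squaring. x_1 = 22430^2 mod 27953 = 6806. x_2 = 6806^2 mod 27953 = 3515. x_3 = 3515^2 mod 27953 = 27952. x_3 ≡ −1, so 1035 is not a witness.
Base 15974: x_0 = 15974^1747 mod 27953 = 20706. x_0 is neither 1 nor 27952, so continue squaring. x_1 = 20706^2 mod 27953 = 23275. x_2 = 23275^2 mod 27953 = 24438. x_3 = 24438^2 mod 27953 = 27952. x_3 ≡ −1, so 15974 is not a witness.
No listed base is a witness for 27953.

none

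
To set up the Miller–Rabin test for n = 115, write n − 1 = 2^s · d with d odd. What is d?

Halving: 114 → 57; 57 is odd.
So 114 = 2^1 · 57.

57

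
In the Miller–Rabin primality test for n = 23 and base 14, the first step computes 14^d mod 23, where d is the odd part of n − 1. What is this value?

22

n − 1 = 22 = 2^1 · 11, so s = 1 and d = 11.
14^11 mod 23 = 22.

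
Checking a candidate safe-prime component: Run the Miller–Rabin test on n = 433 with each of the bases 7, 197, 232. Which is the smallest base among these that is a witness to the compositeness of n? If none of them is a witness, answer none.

none

n − 1 = 432 = 2^4 · 27, so s = 4 and d = 27.
Base 7: x_0 = 7^27 mod 433 = 265. x_0 is neither 1 nor 432, so continue squaring. x_1 = 265^2 mod 433 = 79. x_2 = 79^2 mod 433 = 179. x_3 = 179^2 mod 433 = 432. x_3 ≡ −1, so 7 is not a witness.
Base 197: x_0 = 197^27 mod 433 = 254. x_0 is neither 1 nor 432, so continue squaring. x_1 = 254^2 mod 433 = 432. x_1 ≡ −1, so 197 is not a witness.
Base 232: x_0 = 232^27 mod 433 = 151. x_0 is neither 1 nor 432, so continue squaring. x_1 = 151^2 mod 433 = 285. x_2 = 285^2 mod 433 = 254. x_3 = 254^2 mod 433 = 432. x_3 ≡ −1, so 232 is not a witness.
No listed base is a witness for 433.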